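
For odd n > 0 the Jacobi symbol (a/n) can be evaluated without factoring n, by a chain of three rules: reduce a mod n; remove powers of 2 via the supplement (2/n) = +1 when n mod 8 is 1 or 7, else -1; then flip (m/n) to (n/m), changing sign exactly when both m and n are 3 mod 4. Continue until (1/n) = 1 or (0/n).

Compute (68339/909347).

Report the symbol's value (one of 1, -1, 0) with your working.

reciprocity: (68339/909347) = -1·(909347/68339) since 68339 mod 4 = 3, 909347 mod 4 = 3; sign now -1
(909347/68339) = (20940/68339)   [reduce mod 68339]
20940 = 2^2·5235; (2/68339) = -1 since 68339 mod 8 = 3, so (20940/68339) = (-1)^2·(5235/68339); sign now -1
reciprocity: (5235/68339) = -1·(68339/5235) since 5235 mod 4 = 3, 68339 mod 4 = 3; sign now +1
(68339/5235) = (284/5235)   [reduce mod 5235]
284 = 2^2·71; (2/5235) = -1 since 5235 mod 8 = 3, so (284/5235) = (-1)^2·(71/5235); sign now +1
reciprocity: (71/5235) = -1·(5235/71) since 71 mod 4 = 3, 5235 mod 4 = 3; sign now -1
(5235/71) = (52/71)   [reduce mod 71]
52 = 2^2·13; (2/71) = +1 since 71 mod 8 = 7, so (52/71) = (+1)^2·(13/71); sign now -1
reciprocity: (13/71) = +1·(71/13) since 13 mod 4 = 1, 71 mod 4 = 3; sign now -1
(71/13) = (6/13)   [reduce mod 13]
6 = 2^1·3; (2/13) = -1 since 13 mod 8 = 5, so (6/13) = (-1)^1·(3/13); sign now +1
reciprocity: (3/13) = +1·(13/3) since 3 mod 4 = 3, 13 mod 4 = 1; sign now +1
(13/3) = (1/3)   [reduce mod 3]
(1/3) = 1; final value = sign = +1

1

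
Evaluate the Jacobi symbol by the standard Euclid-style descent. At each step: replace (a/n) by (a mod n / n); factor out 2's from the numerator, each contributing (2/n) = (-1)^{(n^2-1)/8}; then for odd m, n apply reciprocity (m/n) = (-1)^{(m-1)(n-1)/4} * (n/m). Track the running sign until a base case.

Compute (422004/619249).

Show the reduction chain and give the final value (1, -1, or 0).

-1

422004 = 2^2·105501; (2/619249) = +1 since 619249 mod 8 = 1, so (422004/619249) = (+1)^2·(105501/619249); sign now +1
reciprocity: (105501/619249) = +1·(619249/105501) since 105501 mod 4 = 1, 619249 mod 4 = 1; sign now +1
(619249/105501) = (91744/105501)   [reduce mod 105501]
91744 = 2^5·2867; (2/105501) = -1 since 105501 mod 8 = 5, so (91744/105501) = (-1)^5·(2867/105501); sign now -1
reciprocity: (2867/105501) = +1·(105501/2867) since 2867 mod 4 = 3, 105501 mod 4 = 1; sign now -1
(105501/2867) = (2289/2867)   [reduce mod 2867]
reciprocity: (2289/2867) = +1·(2867/2289) since 2289 mod 4 = 1, 2867 mod 4 = 3; sign now -1
(2867/2289) = (578/2289)   [reduce mod 2289]
578 = 2^1·289; (2/2289) = +1 since 2289 mod 8 = 1, so (578/2289) = (+1)^1·(289/2289); sign now -1
reciprocity: (289/2289) = +1·(2289/289) since 289 mod 4 = 1, 2289 mod 4 = 1; sign now -1
(2289/289) = (266/289)   [reduce mod 289]
266 = 2^1·133; (2/289) = +1 since 289 mod 8 = 1, so (266/289) = (+1)^1·(133/289); sign now -1
reciprocity: (133/289) = +1·(289/133) since 133 mod 4 = 1, 289 mod 4 = 1; sign now -1
(289/133) = (23/133)   [reduce mod 133]
reciprocity: (23/133) = +1·(133/23) since 23 mod 4 = 3, 133 mod 4 = 1; sign now -1
(133/23) = (18/23)   [reduce mod 23]
18 = 2^1·9; (2/23) = +1 since 23 mod 8 = 7, so (18/23) = (+1)^1·(9/23); sign now -1
reciprocity: (9/23) = +1·(23/9) since 9 mod 4 = 1, 23 mod 4 = 3; sign now -1
(23/9) = (5/9)   [reduce mod 9]
reciprocity: (5/9) = +1·(9/5) since 5 mod 4 = 1, 9 mod 4 = 1; sign now -1
(9/5) = (4/5)   [reduce mod 5]
4 = 2^2·1; (2/5) = -1 since 5 mod 8 = 5, so (4/5) = (-1)^2·(1/5); sign now -1
(1/5) = 1; final value = sign = -1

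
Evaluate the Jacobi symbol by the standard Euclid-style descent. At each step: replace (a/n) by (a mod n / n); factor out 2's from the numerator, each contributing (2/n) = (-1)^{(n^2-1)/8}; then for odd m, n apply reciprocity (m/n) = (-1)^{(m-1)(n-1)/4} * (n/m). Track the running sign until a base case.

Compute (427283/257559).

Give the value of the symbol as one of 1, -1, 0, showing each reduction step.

1

(427283/257559) = (169724/257559)   [reduce mod 257559]
169724 = 2^2·42431; (2/257559) = +1 since 257559 mod 8 = 7, so (169724/257559) = (+1)^2·(42431/257559); sign now +1
reciprocity: (42431/257559) = -1·(257559/42431) since 42431 mod 4 = 3, 257559 mod 4 = 3; sign now -1
(257559/42431) = (2973/42431)   [reduce mod 42431]
reciprocity: (2973/42431) = +1·(42431/2973) since 2973 mod 4 = 1, 42431 mod 4 = 3; sign now -1
(42431/2973) = (809/2973)   [reduce mod 2973]
reciprocity: (809/2973) = +1·(2973/809) since 809 mod 4 = 1, 2973 mod 4 = 1; sign now -1
(2973/809) = (546/809)   [reduce mod 809]
546 = 2^1·273; (2/809) = +1 since 809 mod 8 = 1, so (546/809) = (+1)^1·(273/809); sign now -1
reciprocity: (273/809) = +1·(809/273) since 273 mod 4 = 1, 809 mod 4 = 1; sign now -1
(809/273) = (263/273)   [reduce mod 273]
reciprocity: (263/273) = +1·(273/263) since 263 mod 4 = 3, 273 mod 4 = 1; sign now -1
(273/263) = (10/263)   [reduce mod 263]
10 = 2^1·5; (2/263) = +1 since 263 mod 8 = 7, so (10/263) = (+1)^1·(5/263); sign now -1
reciprocity: (5/263) = +1·(263/5) since 5 mod 4 = 1, 263 mod 4 = 3; sign now -1
(263/5) = (3/5)   [reduce mod 5]
reciprocity: (3/5) = +1·(5/3) since 3 mod 4 = 3, 5 mod 4 = 1; sign now -1
(5/3) = (2/3)   [reduce mod 3]
2 = 2^1·1; (2/3) = -1 since 3 mod 8 = 3, so (2/3) = (-1)^1·(1/3); sign now +1
(1/3) = 1; final value = sign = +1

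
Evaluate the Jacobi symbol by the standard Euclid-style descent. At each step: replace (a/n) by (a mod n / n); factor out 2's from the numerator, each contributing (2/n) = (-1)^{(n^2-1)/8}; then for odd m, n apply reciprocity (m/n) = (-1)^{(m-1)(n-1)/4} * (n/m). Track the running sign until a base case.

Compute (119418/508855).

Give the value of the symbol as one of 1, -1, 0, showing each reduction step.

factor out 2^1: 119418 = 2^1·59709; with 508855 mod 8 = 7, (2/508855) = +1; sign now +1; continue with (59709/508855)
flip (59709/508855) -> (508855/59709): both odd, 59709 mod 4 = 1, 508855 mod 4 = 3, so the flip contributes +1; sign now +1
(508855/59709): 508855 mod 59709 = 31183, so (508855/59709) = (31183/59709)
flip (31183/59709) -> (59709/31183): both odd, 31183 mod 4 = 3, 59709 mod 4 = 1, so the flip contributes +1; sign now +1
(59709/31183): 59709 mod 31183 = 28526, so (59709/31183) = (28526/31183)
factor out 2^1: 28526 = 2^1·14263; with 31183 mod 8 = 7, (2/31183) = +1; sign now +1; continue with (14263/31183)
flip (14263/31183) -> (31183/14263): both odd, 14263 mod 4 = 3, 31183 mod 4 = 3, so the flip contributes -1; sign now -1
(31183/14263): 31183 mod 14263 = 2657, so (31183/14263) = (2657/14263)
flip (2657/14263) -> (14263/2657): both odd, 2657 mod 4 = 1, 14263 mod 4 = 3, so the flip contributes +1; sign now -1
(14263/2657): 14263 mod 2657 = 978, so (14263/2657) = (978/2657)
factor out 2^1: 978 = 2^1·489; with 2657 mod 8 = 1, (2/2657) = +1; sign now -1; continue with (489/2657)
flip (489/2657) -> (2657/489): both odd, 489 mod 4 = 1, 2657 mod 4 = 1, so the flip contributes +1; sign now -1
(2657/489): 2657 mod 489 = 212, so (2657/489) = (212/489)
factor out 2^2: 212 = 2^2·53; with 489 mod 8 = 1, (2/489) = +1; sign now -1; continue with (53/489)
flip (53/489) -> (489/53): both odd, 53 mod 4 = 1, 489 mod 4 = 1, so the flip contributes +1; sign now -1
(489/53): 489 mod 53 = 12, so (489/53) = (12/53)
factor out 2^2: 12 = 2^2·3; with 53 mod 8 = 5, (2/53) = -1; sign now -1; continue with (3/53)
flip (3/53) -> (53/3): both odd, 3 mod 4 = 3, 53 mod 4 = 1, so the flip contributes +1; sign now -1
(53/3): 53 mod 3 = 2, so (53/3) = (2/3)
factor out 2^1: 2 = 2^1·1; with 3 mod 8 = 3, (2/3) = -1; sign now +1; continue with (1/3)
reached (1/3) = 1, so the symbol is +1

1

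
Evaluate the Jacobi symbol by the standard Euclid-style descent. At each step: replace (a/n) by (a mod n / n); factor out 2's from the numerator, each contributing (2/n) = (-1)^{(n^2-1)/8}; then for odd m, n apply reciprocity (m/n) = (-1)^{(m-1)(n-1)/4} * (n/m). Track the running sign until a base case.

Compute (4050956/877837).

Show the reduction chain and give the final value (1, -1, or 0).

(4050956/877837): 4050956 mod 877837 = 539608, so (4050956/877837) = (539608/877837)
factor out 2^3: 539608 = 2^3·67451; with 877837 mod 8 = 5, (2/877837) = -1; sign now -1; continue with (67451/877837)
flip (67451/877837) -> (877837/67451): both odd, 67451 mod 4 = 3, 877837 mod 4 = 1, so the flip contributes +1; sign now -1
(877837/67451): 877837 mod 67451 = 974, so (877837/67451) = (974/67451)
factor out 2^1: 974 = 2^1·487; with 67451 mod 8 = 3, (2/67451) = -1; sign now +1; continue with (487/67451)
flip (487/67451) -> (67451/487): both odd, 487 mod 4 = 3, 67451 mod 4 = 3, so the flip contributes -1; sign now -1
(67451/487): 67451 mod 487 = 245, so (67451/487) = (245/487)
flip (245/487) -> (487/245): both odd, 245 mod 4 = 1, 487 mod 4 = 3, so the flip contributes +1; sign now -1
(487/245): 487 mod 245 = 242, so (487/245) = (242/245)
factor out 2^1: 242 = 2^1·121; with 245 mod 8 = 5, (2/245) = -1; sign now +1; continue with (121/245)
flip (121/245) -> (245/121): both odd, 121 mod 4 = 1, 245 mod 4 = 1, so the flip contributes +1; sign now +1
(245/121): 245 mod 121 = 3, so (245/121) = (3/121)
flip (3/121) -> (121/3): both odd, 3 mod 4 = 3, 121 mod 4 = 1, so the flip contributes +1; sign now +1
(121/3): 121 mod 3 = 1, so (121/3) = (1/3)
reached (1/3) = 1, so the symbol is +1

1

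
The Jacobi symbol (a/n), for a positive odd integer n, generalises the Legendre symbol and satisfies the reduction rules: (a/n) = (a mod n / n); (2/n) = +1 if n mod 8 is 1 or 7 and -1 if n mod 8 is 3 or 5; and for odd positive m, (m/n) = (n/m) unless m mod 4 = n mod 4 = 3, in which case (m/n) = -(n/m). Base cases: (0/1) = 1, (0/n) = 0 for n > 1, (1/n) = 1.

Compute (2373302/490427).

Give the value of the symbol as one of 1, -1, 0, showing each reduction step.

(2373302/490427): 2373302 mod 490427 = 411594, so (2373302/490427) = (411594/490427)
factor out 2^1: 411594 = 2^1·205797; with 490427 mod 8 = 3, (2/490427) = -1; sign now -1; continue with (205797/490427)
flip (205797/490427) -> (490427/205797): both odd, 205797 mod 4 = 1, 490427 mod 4 = 3, so the flip contributes +1; sign now -1
(490427/205797): 490427 mod 205797 = 78833, so (490427/205797) = (78833/205797)
flip (78833/205797) -> (205797/78833): both odd, 78833 mod 4 = 1, 205797 mod 4 = 1, so the flip contributes +1; sign now -1
(205797/78833): 205797 mod 78833 = 48131, so (205797/78833) = (48131/78833)
flip (48131/78833) -> (78833/48131): both odd, 48131 mod 4 = 3, 78833 mod 4 = 1, so the flip contributes +1; sign now -1
(78833/48131): 78833 mod 48131 = 30702, so (78833/48131) = (30702/48131)
factor out 2^1: 30702 = 2^1·15351; with 48131 mod 8 = 3, (2/48131) = -1; sign now +1; continue with (15351/48131)
flip (15351/48131) -> (48131/15351): both odd, 15351 mod 4 = 3, 48131 mod 4 = 3, so the flip contributes -1; sign now -1
(48131/15351): 48131 mod 15351 = 2078, so (48131/15351) = (2078/15351)
factor out 2^1: 2078 = 2^1·1039; with 15351 mod 8 = 7, (2/15351) = +1; sign now -1; continue with (1039/15351)
flip (1039/15351) -> (15351/1039): both odd, 1039 mod 4 = 3, 15351 mod 4 = 3, so the flip contributes -1; sign now +1
(15351/1039): 15351 mod 1039 = 805, so (15351/1039) = (805/1039)
flip (805/1039) -> (1039/805): both odd, 805 mod 4 = 1, 1039 mod 4 = 3, so the flip contributes +1; sign now +1
(1039/805): 1039 mod 805 = 234, so (1039/805) = (234/805)
factor out 2^1: 234 = 2^1·117; with 805 mod 8 = 5, (2/805) = -1; sign now -1; continue with (117/805)
flip (117/805) -> (805/117): both odd, 117 mod 4 = 1, 805 mod 4 = 1, so the flip contributes +1; sign now -1
(805/117): 805 mod 117 = 103, so (805/117) = (103/117)
flip (103/117) -> (117/103): both odd, 103 mod 4 = 3, 117 mod 4 = 1, so the flip contributes +1; sign now -1
(117/103): 117 mod 103 = 14, so (117/103) = (14/103)
factor out 2^1: 14 = 2^1·7; with 103 mod 8 = 7, (2/103) = +1; sign now -1; continue with (7/103)
flip (7/103) -> (103/7): both odd, 7 mod 4 = 3, 103 mod 4 = 3, so the flip contributes -1; sign now +1
(103/7): 103 mod 7 = 5, so (103/7) = (5/7)
flip (5/7) -> (7/5): both odd, 5 mod 4 = 1, 7 mod 4 = 3, so the flip contributes +1; sign now +1
(7/5): 7 mod 5 = 2, so (7/5) = (2/5)
factor out 2^1: 2 = 2^1·1; with 5 mod 8 = 5, (2/5) = -1; sign now -1; continue with (1/5)
reached (1/5) = 1, so the symbol is -1

-1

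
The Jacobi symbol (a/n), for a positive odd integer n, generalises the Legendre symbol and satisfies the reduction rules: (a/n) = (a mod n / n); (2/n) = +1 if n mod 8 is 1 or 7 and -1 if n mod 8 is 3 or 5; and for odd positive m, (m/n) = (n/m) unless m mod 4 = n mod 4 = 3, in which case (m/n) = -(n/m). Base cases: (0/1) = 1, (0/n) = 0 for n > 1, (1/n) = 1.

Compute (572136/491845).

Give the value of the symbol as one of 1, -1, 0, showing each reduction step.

(572136/491845): 572136 mod 491845 = 80291, so (572136/491845) = (80291/491845)
flip (80291/491845) -> (491845/80291): both odd, 80291 mod 4 = 3, 491845 mod 4 = 1, so the flip contributes +1; sign now +1
(491845/80291): 491845 mod 80291 = 10099, so (491845/80291) = (10099/80291)
flip (10099/80291) -> (80291/10099): both odd, 10099 mod 4 = 3, 80291 mod 4 = 3, so the flip contributes -1; sign now -1
(80291/10099): 80291 mod 10099 = 9598, so (80291/10099) = (9598/10099)
factor out 2^1: 9598 = 2^1·4799; with 10099 mod 8 = 3, (2/10099) = -1; sign now +1; continue with (4799/10099)
flip (4799/10099) -> (10099/4799): both odd, 4799 mod 4 = 3, 10099 mod 4 = 3, so the flip contributes -1; sign now -1
(10099/4799): 10099 mod 4799 = 501, so (10099/4799) = (501/4799)
flip (501/4799) -> (4799/501): both odd, 501 mod 4 = 1, 4799 mod 4 = 3, so the flip contributes +1; sign now -1
(4799/501): 4799 mod 501 = 290, so (4799/501) = (290/501)
factor out 2^1: 290 = 2^1·145; with 501 mod 8 = 5, (2/501) = -1; sign now +1; continue with (145/501)
flip (145/501) -> (501/145): both odd, 145 mod 4 = 1, 501 mod 4 = 1, so the flip contributes +1; sign now +1
(501/145): 501 mod 145 = 66, so (501/145) = (66/145)
factor out 2^1: 66 = 2^1·33; with 145 mod 8 = 1, (2/145) = +1; sign now +1; continue with (33/145)
flip (33/145) -> (145/33): both odd, 33 mod 4 = 1, 145 mod 4 = 1, so the flip contributes +1; sign now +1
(145/33): 145 mod 33 = 13, so (145/33) = (13/33)
flip (13/33) -> (33/13): both odd, 13 mod 4 = 1, 33 mod 4 = 1, so the flip contributes +1; sign now +1
(33/13): 33 mod 13 = 7, so (33/13) = (7/13)
flip (7/13) -> (13/7): both odd, 7 mod 4 = 3, 13 mod 4 = 1, so the flip contributes +1; sign now +1
(13/7): 13 mod 7 = 6, so (13/7) = (6/7)
factor out 2^1: 6 = 2^1·3; with 7 mod 8 = 7, (2/7) = +1; sign now +1; continue with (3/7)
flip (3/7) -> (7/3): both odd, 3 mod 4 = 3, 7 mod 4 = 3, so the flip contributes -1; sign now -1
(7/3): 7 mod 3 = 1, so (7/3) = (1/3)
reached (1/3) = 1, so the symbol is -1

-1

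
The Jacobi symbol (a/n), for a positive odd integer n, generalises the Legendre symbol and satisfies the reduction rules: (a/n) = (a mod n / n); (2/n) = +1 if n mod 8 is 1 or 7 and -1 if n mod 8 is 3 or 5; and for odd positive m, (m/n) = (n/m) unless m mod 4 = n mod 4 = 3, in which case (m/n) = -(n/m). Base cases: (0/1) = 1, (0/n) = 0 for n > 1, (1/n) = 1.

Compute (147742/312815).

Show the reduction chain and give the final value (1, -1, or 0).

factor out 2^1: 147742 = 2^1·73871; with 312815 mod 8 = 7, (2/312815) = +1; sign now +1; continue with (73871/312815)
flip (73871/312815) -> (312815/73871): both odd, 73871 mod 4 = 3, 312815 mod 4 = 3, so the flip contributes -1; sign now -1
(312815/73871): 312815 mod 73871 = 17331, so (312815/73871) = (17331/73871)
flip (17331/73871) -> (73871/17331): both odd, 17331 mod 4 = 3, 73871 mod 4 = 3, so the flip contributes -1; sign now +1
(73871/17331): 73871 mod 17331 = 4547, so (73871/17331) = (4547/17331)
flip (4547/17331) -> (17331/4547): both odd, 4547 mod 4 = 3, 17331 mod 4 = 3, so the flip contributes -1; sign now -1
(17331/4547): 17331 mod 4547 = 3690, so (17331/4547) = (3690/4547)
factor out 2^1: 3690 = 2^1·1845; with 4547 mod 8 = 3, (2/4547) = -1; sign now +1; continue with (1845/4547)
flip (1845/4547) -> (4547/1845): both odd, 1845 mod 4 = 1, 4547 mod 4 = 3, so the flip contributes +1; sign now +1
(4547/1845): 4547 mod 1845 = 857, so (4547/1845) = (857/1845)
flip (857/1845) -> (1845/857): both odd, 857 mod 4 = 1, 1845 mod 4 = 1, so the flip contributes +1; sign now +1
(1845/857): 1845 mod 857 = 131, so (1845/857) = (131/857)
flip (131/857) -> (857/131): both odd, 131 mod 4 = 3, 857 mod 4 = 1, so the flip contributes +1; sign now +1
(857/131): 857 mod 131 = 71, so (857/131) = (71/131)
flip (71/131) -> (131/71): both odd, 71 mod 4 = 3, 131 mod 4 = 3, so the flip contributes -1; sign now -1
(131/71): 131 mod 71 = 60, so (131/71) = (60/71)
factor out 2^2: 60 = 2^2·15; with 71 mod 8 = 7, (2/71) = +1; sign now -1; continue with (15/71)
flip (15/71) -> (71/15): both odd, 15 mod 4 = 3, 71 mod 4 = 3, so the flip contributes -1; sign now +1
(71/15): 71 mod 15 = 11, so (71/15) = (11/15)
flip (11/15) -> (15/11): both odd, 11 mod 4 = 3, 15 mod 4 = 3, so the flip contributes -1; sign now -1
(15/11): 15 mod 11 = 4, so (15/11) = (4/11)
factor out 2^2: 4 = 2^2·1; with 11 mod 8 = 3, (2/11) = -1; sign now -1; continue with (1/11)
reached (1/11) = 1, so the symbol is -1

-1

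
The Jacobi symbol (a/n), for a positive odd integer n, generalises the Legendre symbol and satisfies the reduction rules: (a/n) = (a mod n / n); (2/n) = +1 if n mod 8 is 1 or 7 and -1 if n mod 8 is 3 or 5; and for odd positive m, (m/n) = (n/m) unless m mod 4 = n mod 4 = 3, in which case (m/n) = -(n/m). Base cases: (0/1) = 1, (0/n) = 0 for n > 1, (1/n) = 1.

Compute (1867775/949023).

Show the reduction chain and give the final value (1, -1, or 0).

(1867775/949023): 1867775 mod 949023 = 918752, so (1867775/949023) = (918752/949023)
factor out 2^5: 918752 = 2^5·28711; with 949023 mod 8 = 7, (2/949023) = +1; sign now +1; continue with (28711/949023)
flip (28711/949023) -> (949023/28711): both odd, 28711 mod 4 = 3, 949023 mod 4 = 3, so the flip contributes -1; sign now -1
(949023/28711): 949023 mod 28711 = 1560, so (949023/28711) = (1560/28711)
factor out 2^3: 1560 = 2^3·195; with 28711 mod 8 = 7, (2/28711) = +1; sign now -1; continue with (195/28711)
flip (195/28711) -> (28711/195): both odd, 195 mod 4 = 3, 28711 mod 4 = 3, so the flip contributes -1; sign now +1
(28711/195): 28711 mod 195 = 46, so (28711/195) = (46/195)
factor out 2^1: 46 = 2^1·23; with 195 mod 8 = 3, (2/195) = -1; sign now -1; continue with (23/195)
flip (23/195) -> (195/23): both odd, 23 mod 4 = 3, 195 mod 4 = 3, so the flip contributes -1; sign now +1
(195/23): 195 mod 23 = 11, so (195/23) = (11/23)
flip (11/23) -> (23/11): both odd, 11 mod 4 = 3, 23 mod 4 = 3, so the flip contributes -1; sign now -1
(23/11): 23 mod 11 = 1, so (23/11) = (1/11)
reached (1/11) = 1, so the symbol is -1

-1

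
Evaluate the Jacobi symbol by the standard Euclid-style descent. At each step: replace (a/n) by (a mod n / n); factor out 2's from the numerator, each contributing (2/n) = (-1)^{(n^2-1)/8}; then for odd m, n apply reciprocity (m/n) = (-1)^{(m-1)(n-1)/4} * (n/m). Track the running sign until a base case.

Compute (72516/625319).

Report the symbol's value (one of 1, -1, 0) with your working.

-1

72516 = 2^2·18129; (2/625319) = +1 since 625319 mod 8 = 7, so (72516/625319) = (+1)^2·(18129/625319); sign now +1
reciprocity: (18129/625319) = +1·(625319/18129) since 18129 mod 4 = 1, 625319 mod 4 = 3; sign now +1
(625319/18129) = (8933/18129)   [reduce mod 18129]
reciprocity: (8933/18129) = +1·(18129/8933) since 8933 mod 4 = 1, 18129 mod 4 = 1; sign now +1
(18129/8933) = (263/8933)   [reduce mod 8933]
reciprocity: (263/8933) = +1·(8933/263) since 263 mod 4 = 3, 8933 mod 4 = 1; sign now +1
(8933/263) = (254/263)   [reduce mod 263]
254 = 2^1·127; (2/263) = +1 since 263 mod 8 = 7, so (254/263) = (+1)^1·(127/263); sign now +1
reciprocity: (127/263) = -1·(263/127) since 127 mod 4 = 3, 263 mod 4 = 3; sign now -1
(263/127) = (9/127)   [reduce mod 127]
reciprocity: (9/127) = +1·(127/9) since 9 mod 4 = 1, 127 mod 4 = 3; sign now -1
(127/9) = (1/9)   [reduce mod 9]
(1/9) = 1; final value = sign = -1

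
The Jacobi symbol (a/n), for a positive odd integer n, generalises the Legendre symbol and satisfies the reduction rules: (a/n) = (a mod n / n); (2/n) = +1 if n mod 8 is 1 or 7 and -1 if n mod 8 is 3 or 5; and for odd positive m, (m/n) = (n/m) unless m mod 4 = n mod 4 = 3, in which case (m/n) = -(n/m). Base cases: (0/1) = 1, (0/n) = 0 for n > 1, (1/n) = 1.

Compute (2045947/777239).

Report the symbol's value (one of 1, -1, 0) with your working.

-1

(2045947/777239) = (491469/777239)   [reduce mod 777239]
reciprocity: (491469/777239) = +1·(777239/491469) since 491469 mod 4 = 1, 777239 mod 4 = 3; sign now +1
(777239/491469) = (285770/491469)   [reduce mod 491469]
285770 = 2^1·142885; (2/491469) = -1 since 491469 mod 8 = 5, so (285770/491469) = (-1)^1·(142885/491469); sign now -1
reciprocity: (142885/491469) = +1·(491469/142885) since 142885 mod 4 = 1, 491469 mod 4 = 1; sign now -1
(491469/142885) = (62814/142885)   [reduce mod 142885]
62814 = 2^1·31407; (2/142885) = -1 since 142885 mod 8 = 5, so (62814/142885) = (-1)^1·(31407/142885); sign now +1
reciprocity: (31407/142885) = +1·(142885/31407) since 31407 mod 4 = 3, 142885 mod 4 = 1; sign now +1
(142885/31407) = (17257/31407)   [reduce mod 31407]
reciprocity: (17257/31407) = +1·(31407/17257) since 17257 mod 4 = 1, 31407 mod 4 = 3; sign now +1
(31407/17257) = (14150/17257)   [reduce mod 17257]
14150 = 2^1·7075; (2/17257) = +1 since 17257 mod 8 = 1, so (14150/17257) = (+1)^1·(7075/17257); sign now +1
reciprocity: (7075/17257) = +1·(17257/7075) since 7075 mod 4 = 3, 17257 mod 4 = 1; sign now +1
(17257/7075) = (3107/7075)   [reduce mod 7075]
reciprocity: (3107/7075) = -1·(7075/3107) since 3107 mod 4 = 3, 7075 mod 4 = 3; sign now -1
(7075/3107) = (861/3107)   [reduce mod 3107]
reciprocity: (861/3107) = +1·(3107/861) since 861 mod 4 = 1, 3107 mod 4 = 3; sign now -1
(3107/861) = (524/861)   [reduce mod 861]
524 = 2^2·131; (2/861) = -1 since 861 mod 8 = 5, so (524/861) = (-1)^2·(131/861); sign now -1
reciprocity: (131/861) = +1·(861/131) since 131 mod 4 = 3, 861 mod 4 = 1; sign now -1
(861/131) = (75/131)   [reduce mod 131]
reciprocity: (75/131) = -1·(131/75) since 75 mod 4 = 3, 131 mod 4 = 3; sign now +1
(131/75) = (56/75)   [reduce mod 75]
56 = 2^3·7; (2/75) = -1 since 75 mod 8 = 3, so (56/75) = (-1)^3·(7/75); sign now -1
reciprocity: (7/75) = -1·(75/7) since 7 mod 4 = 3, 75 mod 4 = 3; sign now +1
(75/7) = (5/7)   [reduce mod 7]
reciprocity: (5/7) = +1·(7/5) since 5 mod 4 = 1, 7 mod 4 = 3; sign now +1
(7/5) = (2/5)   [reduce mod 5]
2 = 2^1·1; (2/5) = -1 since 5 mod 8 = 5, so (2/5) = (-1)^1·(1/5); sign now -1
(1/5) = 1; final value = sign = -1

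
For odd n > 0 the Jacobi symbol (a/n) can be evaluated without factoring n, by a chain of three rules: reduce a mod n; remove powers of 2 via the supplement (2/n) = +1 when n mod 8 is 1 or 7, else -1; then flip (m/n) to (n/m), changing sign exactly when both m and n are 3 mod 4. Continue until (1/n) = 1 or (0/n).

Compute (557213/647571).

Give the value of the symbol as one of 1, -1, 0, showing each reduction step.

-1

reciprocity: (557213/647571) = +1·(647571/557213) since 557213 mod 4 = 1, 647571 mod 4 = 3; sign now +1
(647571/557213) = (90358/557213)   [reduce mod 557213]
90358 = 2^1·45179; (2/557213) = -1 since 557213 mod 8 = 5, so (90358/557213) = (-1)^1·(45179/557213); sign now -1
reciprocity: (45179/557213) = +1·(557213/45179) since 45179 mod 4 = 3, 557213 mod 4 = 1; sign now -1
(557213/45179) = (15065/45179)   [reduce mod 45179]
reciprocity: (15065/45179) = +1·(45179/15065) since 15065 mod 4 = 1, 45179 mod 4 = 3; sign now -1
(45179/15065) = (15049/15065)   [reduce mod 15065]
reciprocity: (15049/15065) = +1·(15065/15049) since 15049 mod 4 = 1, 15065 mod 4 = 1; sign now -1
(15065/15049) = (16/15049)   [reduce mod 15049]
16 = 2^4·1; (2/15049) = +1 since 15049 mod 8 = 1, so (16/15049) = (+1)^4·(1/15049); sign now -1
(1/15049) = 1; final value = sign = -1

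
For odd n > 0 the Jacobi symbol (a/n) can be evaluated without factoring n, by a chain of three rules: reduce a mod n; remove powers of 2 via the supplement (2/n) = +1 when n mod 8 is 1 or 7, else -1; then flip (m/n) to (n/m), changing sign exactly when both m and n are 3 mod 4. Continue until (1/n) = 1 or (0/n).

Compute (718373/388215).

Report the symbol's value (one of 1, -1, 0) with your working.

(718373/388215) = (330158/388215)   [reduce mod 388215]
330158 = 2^1·165079; (2/388215) = +1 since 388215 mod 8 = 7, so (330158/388215) = (+1)^1·(165079/388215); sign now +1
reciprocity: (165079/388215) = -1·(388215/165079) since 165079 mod 4 = 3, 388215 mod 4 = 3; sign now -1
(388215/165079) = (58057/165079)   [reduce mod 165079]
reciprocity: (58057/165079) = +1·(165079/58057) since 58057 mod 4 = 1, 165079 mod 4 = 3; sign now -1
(165079/58057) = (48965/58057)   [reduce mod 58057]
reciprocity: (48965/58057) = +1·(58057/48965) since 48965 mod 4 = 1, 58057 mod 4 = 1; sign now -1
(58057/48965) = (9092/48965)   [reduce mod 48965]
9092 = 2^2·2273; (2/48965) = -1 since 48965 mod 8 = 5, so (9092/48965) = (-1)^2·(2273/48965); sign now -1
reciprocity: (2273/48965) = +1·(48965/2273) since 2273 mod 4 = 1, 48965 mod 4 = 1; sign now -1
(48965/2273) = (1232/2273)   [reduce mod 2273]
1232 = 2^4·77; (2/2273) = +1 since 2273 mod 8 = 1, so (1232/2273) = (+1)^4·(77/2273); sign now -1
reciprocity: (77/2273) = +1·(2273/77) since 77 mod 4 = 1, 2273 mod 4 = 1; sign now -1
(2273/77) = (40/77)   [reduce mod 77]
40 = 2^3·5; (2/77) = -1 since 77 mod 8 = 5, so (40/77) = (-1)^3·(5/77); sign now +1
reciprocity: (5/77) = +1·(77/5) since 5 mod 4 = 1, 77 mod 4 = 1; sign now +1
(77/5) = (2/5)   [reduce mod 5]
2 = 2^1·1; (2/5) = -1 since 5 mod 8 = 5, so (2/5) = (-1)^1·(1/5); sign now -1
(1/5) = 1; final value = sign = -1

-1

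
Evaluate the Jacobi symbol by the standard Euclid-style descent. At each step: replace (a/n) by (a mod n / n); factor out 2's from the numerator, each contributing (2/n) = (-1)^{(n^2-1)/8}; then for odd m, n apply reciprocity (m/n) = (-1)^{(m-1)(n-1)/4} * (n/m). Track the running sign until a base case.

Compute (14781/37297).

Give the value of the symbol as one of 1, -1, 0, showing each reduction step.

reciprocity: (14781/37297) = +1·(37297/14781) since 14781 mod 4 = 1, 37297 mod 4 = 1; sign now +1
(37297/14781) = (7735/14781)   [reduce mod 14781]
reciprocity: (7735/14781) = +1·(14781/7735) since 7735 mod 4 = 3, 14781 mod 4 = 1; sign now +1
(14781/7735) = (7046/7735)   [reduce mod 7735]
7046 = 2^1·3523; (2/7735) = +1 since 7735 mod 8 = 7, so (7046/7735) = (+1)^1·(3523/7735); sign now +1
reciprocity: (3523/7735) = -1·(7735/3523) since 3523 mod 4 = 3, 7735 mod 4 = 3; sign now -1
(7735/3523) = (689/3523)   [reduce mod 3523]
reciprocity: (689/3523) = +1·(3523/689) since 689 mod 4 = 1, 3523 mod 4 = 3; sign now -1
(3523/689) = (78/689)   [reduce mod 689]
78 = 2^1·39; (2/689) = +1 since 689 mod 8 = 1, so (78/689) = (+1)^1·(39/689); sign now -1
reciprocity: (39/689) = +1·(689/39) since 39 mod 4 = 3, 689 mod 4 = 1; sign now -1
(689/39) = (26/39)   [reduce mod 39]
26 = 2^1·13; (2/39) = +1 since 39 mod 8 = 7, so (26/39) = (+1)^1·(13/39); sign now -1
reciprocity: (13/39) = +1·(39/13) since 13 mod 4 = 1, 39 mod 4 = 3; sign now -1
(39/13) = (0/13)   [reduce mod 13]
(0/13) = 0   [gcd(a, n) > 1]; final value = 0

0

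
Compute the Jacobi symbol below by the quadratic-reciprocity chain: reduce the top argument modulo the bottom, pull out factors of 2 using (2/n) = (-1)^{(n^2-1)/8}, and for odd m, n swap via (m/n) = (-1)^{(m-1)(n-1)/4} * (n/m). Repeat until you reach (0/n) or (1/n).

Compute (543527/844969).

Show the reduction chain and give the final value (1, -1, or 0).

reciprocity: (543527/844969) = +1·(844969/543527) since 543527 mod 4 = 3, 844969 mod 4 = 1; sign now +1
(844969/543527) = (301442/543527)   [reduce mod 543527]
301442 = 2^1·150721; (2/543527) = +1 since 543527 mod 8 = 7, so (301442/543527) = (+1)^1·(150721/543527); sign now +1
reciprocity: (150721/543527) = +1·(543527/150721) since 150721 mod 4 = 1, 543527 mod 4 = 3; sign now +1
(543527/150721) = (91364/150721)   [reduce mod 150721]
91364 = 2^2·22841; (2/150721) = +1 since 150721 mod 8 = 1, so (91364/150721) = (+1)^2·(22841/150721); sign now +1
reciprocity: (22841/150721) = +1·(150721/22841) since 22841 mod 4 = 1, 150721 mod 4 = 1; sign now +1
(150721/22841) = (13675/22841)   [reduce mod 22841]
reciprocity: (13675/22841) = +1·(22841/13675) since 13675 mod 4 = 3, 22841 mod 4 = 1; sign now +1
(22841/13675) = (9166/13675)   [reduce mod 13675]
9166 = 2^1·4583; (2/13675) = -1 since 13675 mod 8 = 3, so (9166/13675) = (-1)^1·(4583/13675); sign now -1
reciprocity: (4583/13675) = -1·(13675/4583) since 4583 mod 4 = 3, 13675 mod 4 = 3; sign now +1
(13675/4583) = (4509/4583)   [reduce mod 4583]
reciprocity: (4509/4583) = +1·(4583/4509) since 4509 mod 4 = 1, 4583 mod 4 = 3; sign now +1
(4583/4509) = (74/4509)   [reduce mod 4509]
74 = 2^1·37; (2/4509) = -1 since 4509 mod 8 = 5, so (74/4509) = (-1)^1·(37/4509); sign now -1
reciprocity: (37/4509) = +1·(4509/37) since 37 mod 4 = 1, 4509 mod 4 = 1; sign now -1
(4509/37) = (32/37)   [reduce mod 37]
32 = 2^5·1; (2/37) = -1 since 37 mod 8 = 5, so (32/37) = (-1)^5·(1/37); sign now +1
(1/37) = 1; final value = sign = +1

1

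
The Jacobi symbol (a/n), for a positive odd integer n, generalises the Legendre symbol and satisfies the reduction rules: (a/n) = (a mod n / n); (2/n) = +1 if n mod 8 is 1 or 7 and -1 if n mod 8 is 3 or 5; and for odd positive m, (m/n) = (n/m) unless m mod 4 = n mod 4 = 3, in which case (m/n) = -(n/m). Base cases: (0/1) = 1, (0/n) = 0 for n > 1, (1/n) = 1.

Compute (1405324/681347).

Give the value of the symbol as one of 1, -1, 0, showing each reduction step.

-1

(1405324/681347) = (42630/681347)   [reduce mod 681347]
42630 = 2^1·21315; (2/681347) = -1 since 681347 mod 8 = 3, so (42630/681347) = (-1)^1·(21315/681347); sign now -1
reciprocity: (21315/681347) = -1·(681347/21315) since 21315 mod 4 = 3, 681347 mod 4 = 3; sign now +1
(681347/21315) = (20582/21315)   [reduce mod 21315]
20582 = 2^1·10291; (2/21315) = -1 since 21315 mod 8 = 3, so (20582/21315) = (-1)^1·(10291/21315); sign now -1
reciprocity: (10291/21315) = -1·(21315/10291) since 10291 mod 4 = 3, 21315 mod 4 = 3; sign now +1
(21315/10291) = (733/10291)   [reduce mod 10291]
reciprocity: (733/10291) = +1·(10291/733) since 733 mod 4 = 1, 10291 mod 4 = 3; sign now +1
(10291/733) = (29/733)   [reduce mod 733]
reciprocity: (29/733) = +1·(733/29) since 29 mod 4 = 1, 733 mod 4 = 1; sign now +1
(733/29) = (8/29)   [reduce mod 29]
8 = 2^3·1; (2/29) = -1 since 29 mod 8 = 5, so (8/29) = (-1)^3·(1/29); sign now -1
(1/29) = 1; final value = sign = -1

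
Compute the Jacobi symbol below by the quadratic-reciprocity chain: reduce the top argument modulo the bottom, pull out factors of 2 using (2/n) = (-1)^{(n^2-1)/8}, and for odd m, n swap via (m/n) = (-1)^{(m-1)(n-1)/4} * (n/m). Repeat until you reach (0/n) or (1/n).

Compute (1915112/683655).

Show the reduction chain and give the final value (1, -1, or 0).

(1915112/683655) = (547802/683655)   [reduce mod 683655]
547802 = 2^1·273901; (2/683655) = +1 since 683655 mod 8 = 7, so (547802/683655) = (+1)^1·(273901/683655); sign now +1
reciprocity: (273901/683655) = +1·(683655/273901) since 273901 mod 4 = 1, 683655 mod 4 = 3; sign now +1
(683655/273901) = (135853/273901)   [reduce mod 273901]
reciprocity: (135853/273901) = +1·(273901/135853) since 135853 mod 4 = 1, 273901 mod 4 = 1; sign now +1
(273901/135853) = (2195/135853)   [reduce mod 135853]
reciprocity: (2195/135853) = +1·(135853/2195) since 2195 mod 4 = 3, 135853 mod 4 = 1; sign now +1
(135853/2195) = (1958/2195)   [reduce mod 2195]
1958 = 2^1·979; (2/2195) = -1 since 2195 mod 8 = 3, so (1958/2195) = (-1)^1·(979/2195); sign now -1
reciprocity: (979/2195) = -1·(2195/979) since 979 mod 4 = 3, 2195 mod 4 = 3; sign now +1
(2195/979) = (237/979)   [reduce mod 979]
reciprocity: (237/979) = +1·(979/237) since 237 mod 4 = 1, 979 mod 4 = 3; sign now +1
(979/237) = (31/237)   [reduce mod 237]
reciprocity: (31/237) = +1·(237/31) since 31 mod 4 = 3, 237 mod 4 = 1; sign now +1
(237/31) = (20/31)   [reduce mod 31]
20 = 2^2·5; (2/31) = +1 since 31 mod 8 = 7, so (20/31) = (+1)^2·(5/31); sign now +1
reciprocity: (5/31) = +1·(31/5) since 5 mod 4 = 1, 31 mod 4 = 3; sign now +1
(31/5) = (1/5)   [reduce mod 5]
(1/5) = 1; final value = sign = +1

1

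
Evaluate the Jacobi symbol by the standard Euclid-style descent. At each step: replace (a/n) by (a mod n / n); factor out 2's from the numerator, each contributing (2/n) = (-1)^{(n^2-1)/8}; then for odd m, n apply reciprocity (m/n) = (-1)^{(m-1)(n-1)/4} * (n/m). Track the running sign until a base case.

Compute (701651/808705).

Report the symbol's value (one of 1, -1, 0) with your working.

1

reciprocity: (701651/808705) = +1·(808705/701651) since 701651 mod 4 = 3, 808705 mod 4 = 1; sign now +1
(808705/701651) = (107054/701651)   [reduce mod 701651]
107054 = 2^1·53527; (2/701651) = -1 since 701651 mod 8 = 3, so (107054/701651) = (-1)^1·(53527/701651); sign now -1
reciprocity: (53527/701651) = -1·(701651/53527) since 53527 mod 4 = 3, 701651 mod 4 = 3; sign now +1
(701651/53527) = (5800/53527)   [reduce mod 53527]
5800 = 2^3·725; (2/53527) = +1 since 53527 mod 8 = 7, so (5800/53527) = (+1)^3·(725/53527); sign now +1
reciprocity: (725/53527) = +1·(53527/725) since 725 mod 4 = 1, 53527 mod 4 = 3; sign now +1
(53527/725) = (602/725)   [reduce mod 725]
602 = 2^1·301; (2/725) = -1 since 725 mod 8 = 5, so (602/725) = (-1)^1·(301/725); sign now -1
reciprocity: (301/725) = +1·(725/301) since 301 mod 4 = 1, 725 mod 4 = 1; sign now -1
(725/301) = (123/301)   [reduce mod 301]
reciprocity: (123/301) = +1·(301/123) since 123 mod 4 = 3, 301 mod 4 = 1; sign now -1
(301/123) = (55/123)   [reduce mod 123]
reciprocity: (55/123) = -1·(123/55) since 55 mod 4 = 3, 123 mod 4 = 3; sign now +1
(123/55) = (13/55)   [reduce mod 55]
reciprocity: (13/55) = +1·(55/13) since 13 mod 4 = 1, 55 mod 4 = 3; sign now +1
(55/13) = (3/13)   [reduce mod 13]
reciprocity: (3/13) = +1·(13/3) since 3 mod 4 = 3, 13 mod 4 = 1; sign now +1
(13/3) = (1/3)   [reduce mod 3]
(1/3) = 1; final value = sign = +1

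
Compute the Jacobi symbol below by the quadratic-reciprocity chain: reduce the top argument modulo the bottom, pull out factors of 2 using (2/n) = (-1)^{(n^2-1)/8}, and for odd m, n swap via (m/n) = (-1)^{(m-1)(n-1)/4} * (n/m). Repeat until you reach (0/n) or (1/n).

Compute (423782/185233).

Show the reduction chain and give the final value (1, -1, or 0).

-1

(423782/185233) = (53316/185233)   [reduce mod 185233]
53316 = 2^2·13329; (2/185233) = +1 since 185233 mod 8 = 1, so (53316/185233) = (+1)^2·(13329/185233); sign now +1
reciprocity: (13329/185233) = +1·(185233/13329) since 13329 mod 4 = 1, 185233 mod 4 = 1; sign now +1
(185233/13329) = (11956/13329)   [reduce mod 13329]
11956 = 2^2·2989; (2/13329) = +1 since 13329 mod 8 = 1, so (11956/13329) = (+1)^2·(2989/13329); sign now +1
reciprocity: (2989/13329) = +1·(13329/2989) since 2989 mod 4 = 1, 13329 mod 4 = 1; sign now +1
(13329/2989) = (1373/2989)   [reduce mod 2989]
reciprocity: (1373/2989) = +1·(2989/1373) since 1373 mod 4 = 1, 2989 mod 4 = 1; sign now +1
(2989/1373) = (243/1373)   [reduce mod 1373]
reciprocity: (243/1373) = +1·(1373/243) since 243 mod 4 = 3, 1373 mod 4 = 1; sign now +1
(1373/243) = (158/243)   [reduce mod 243]
158 = 2^1·79; (2/243) = -1 since 243 mod 8 = 3, so (158/243) = (-1)^1·(79/243); sign now -1
reciprocity: (79/243) = -1·(243/79) since 79 mod 4 = 3, 243 mod 4 = 3; sign now +1
(243/79) = (6/79)   [reduce mod 79]
6 = 2^1·3; (2/79) = +1 since 79 mod 8 = 7, so (6/79) = (+1)^1·(3/79); sign now +1
reciprocity: (3/79) = -1·(79/3) since 3 mod 4 = 3, 79 mod 4 = 3; sign now -1
(79/3) = (1/3)   [reduce mod 3]
(1/3) = 1; final value = sign = -1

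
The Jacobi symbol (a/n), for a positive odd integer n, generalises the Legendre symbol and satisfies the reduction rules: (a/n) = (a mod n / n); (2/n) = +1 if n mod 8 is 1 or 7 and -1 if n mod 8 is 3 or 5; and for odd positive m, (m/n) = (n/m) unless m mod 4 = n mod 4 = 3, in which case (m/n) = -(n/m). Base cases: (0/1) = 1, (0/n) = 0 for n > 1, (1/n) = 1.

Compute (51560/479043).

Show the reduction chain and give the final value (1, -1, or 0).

51560 = 2^3·6445; (2/479043) = -1 since 479043 mod 8 = 3, so (51560/479043) = (-1)^3·(6445/479043); sign now -1
reciprocity: (6445/479043) = +1·(479043/6445) since 6445 mod 4 = 1, 479043 mod 4 = 3; sign now -1
(479043/6445) = (2113/6445)   [reduce mod 6445]
reciprocity: (2113/6445) = +1·(6445/2113) since 2113 mod 4 = 1, 6445 mod 4 = 1; sign now -1
(6445/2113) = (106/2113)   [reduce mod 2113]
106 = 2^1·53; (2/2113) = +1 since 2113 mod 8 = 1, so (106/2113) = (+1)^1·(53/2113); sign now -1
reciprocity: (53/2113) = +1·(2113/53) since 53 mod 4 = 1, 2113 mod 4 = 1; sign now -1
(2113/53) = (46/53)   [reduce mod 53]
46 = 2^1·23; (2/53) = -1 since 53 mod 8 = 5, so (46/53) = (-1)^1·(23/53); sign now +1
reciprocity: (23/53) = +1·(53/23) since 23 mod 4 = 3, 53 mod 4 = 1; sign now +1
(53/23) = (7/23)   [reduce mod 23]
reciprocity: (7/23) = -1·(23/7) since 7 mod 4 = 3, 23 mod 4 = 3; sign now -1
(23/7) = (2/7)   [reduce mod 7]
2 = 2^1·1; (2/7) = +1 since 7 mod 8 = 7, so (2/7) = (+1)^1·(1/7); sign now -1
(1/7) = 1; final value = sign = -1

-1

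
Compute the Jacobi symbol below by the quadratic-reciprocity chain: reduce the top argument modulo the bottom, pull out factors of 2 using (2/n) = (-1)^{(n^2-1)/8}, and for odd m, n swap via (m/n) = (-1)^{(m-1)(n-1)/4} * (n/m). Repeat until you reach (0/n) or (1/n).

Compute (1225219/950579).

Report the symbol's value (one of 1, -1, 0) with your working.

(1225219/950579): 1225219 mod 950579 = 274640, so (1225219/950579) = (274640/950579)
factor out 2^4: 274640 = 2^4·17165; with 950579 mod 8 = 3, (2/950579) = -1; sign now +1; continue with (17165/950579)
flip (17165/950579) -> (950579/17165): both odd, 17165 mod 4 = 1, 950579 mod 4 = 3, so the flip contributes +1; sign now +1
(950579/17165): 950579 mod 17165 = 6504, so (950579/17165) = (6504/17165)
factor out 2^3: 6504 = 2^3·813; with 17165 mod 8 = 5, (2/17165) = -1; sign now -1; continue with (813/17165)
flip (813/17165) -> (17165/813): both odd, 813 mod 4 = 1, 17165 mod 4 = 1, so the flip contributes +1; sign now -1
(17165/813): 17165 mod 813 = 92, so (17165/813) = (92/813)
factor out 2^2: 92 = 2^2·23; with 813 mod 8 = 5, (2/813) = -1; sign now -1; continue with (23/813)
flip (23/813) -> (813/23): both odd, 23 mod 4 = 3, 813 mod 4 = 1, so the flip contributes +1; sign now -1
(813/23): 813 mod 23 = 8, so (813/23) = (8/23)
factor out 2^3: 8 = 2^3·1; with 23 mod 8 = 7, (2/23) = +1; sign now -1; continue with (1/23)
reached (1/23) = 1, so the symbol is -1

-1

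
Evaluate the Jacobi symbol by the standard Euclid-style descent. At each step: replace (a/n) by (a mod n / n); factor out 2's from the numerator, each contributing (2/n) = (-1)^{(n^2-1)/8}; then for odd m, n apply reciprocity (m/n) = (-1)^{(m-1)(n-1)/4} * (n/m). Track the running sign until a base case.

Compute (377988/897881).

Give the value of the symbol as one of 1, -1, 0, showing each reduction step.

377988 = 2^2·94497; (2/897881) = +1 since 897881 mod 8 = 1, so (377988/897881) = (+1)^2·(94497/897881); sign now +1
reciprocity: (94497/897881) = +1·(897881/94497) since 94497 mod 4 = 1, 897881 mod 4 = 1; sign now +1
(897881/94497) = (47408/94497)   [reduce mod 94497]
47408 = 2^4·2963; (2/94497) = +1 since 94497 mod 8 = 1, so (47408/94497) = (+1)^4·(2963/94497); sign now +1
reciprocity: (2963/94497) = +1·(94497/2963) since 2963 mod 4 = 3, 94497 mod 4 = 1; sign now +1
(94497/2963) = (2644/2963)   [reduce mod 2963]
2644 = 2^2·661; (2/2963) = -1 since 2963 mod 8 = 3, so (2644/2963) = (-1)^2·(661/2963); sign now +1
reciprocity: (661/2963) = +1·(2963/661) since 661 mod 4 = 1, 2963 mod 4 = 3; sign now +1
(2963/661) = (319/661)   [reduce mod 661]
reciprocity: (319/661) = +1·(661/319) since 319 mod 4 = 3, 661 mod 4 = 1; sign now +1
(661/319) = (23/319)   [reduce mod 319]
reciprocity: (23/319) = -1·(319/23) since 23 mod 4 = 3, 319 mod 4 = 3; sign now -1
(319/23) = (20/23)   [reduce mod 23]
20 = 2^2·5; (2/23) = +1 since 23 mod 8 = 7, so (20/23) = (+1)^2·(5/23); sign now -1
reciprocity: (5/23) = +1·(23/5) since 5 mod 4 = 1, 23 mod 4 = 3; sign now -1
(23/5) = (3/5)   [reduce mod 5]
reciprocity: (3/5) = +1·(5/3) since 3 mod 4 = 3, 5 mod 4 = 1; sign now -1
(5/3) = (2/3)   [reduce mod 3]
2 = 2^1·1; (2/3) = -1 since 3 mod 8 = 3, so (2/3) = (-1)^1·(1/3); sign now +1
(1/3) = 1; final value = sign = +1

1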